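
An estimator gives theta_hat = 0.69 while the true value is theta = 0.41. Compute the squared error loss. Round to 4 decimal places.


The squared error loss is (theta_hat - theta)^2
= (0.69 - 0.41)^2
= (0.28)^2 = 0.0784

0.0784


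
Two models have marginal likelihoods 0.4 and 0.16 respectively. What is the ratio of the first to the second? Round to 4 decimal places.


Evidence ratio = 0.4 / 0.16
= 2.5

2.5


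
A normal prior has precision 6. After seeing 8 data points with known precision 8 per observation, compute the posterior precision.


In the conjugate normal model, precisions add:
tau_posterior = tau_prior + n * tau_data
= 6 + 8*8 = 70

70


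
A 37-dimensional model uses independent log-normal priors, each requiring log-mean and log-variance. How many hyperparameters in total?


Per parameter: 2 (log-mean and log-variance).
Total = 37 * 2 = 74

74


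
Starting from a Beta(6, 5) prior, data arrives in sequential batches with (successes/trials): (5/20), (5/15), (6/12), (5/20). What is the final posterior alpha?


In sequential Bayesian updating, we sum all successes.
Total successes = 21
Final alpha = 6 + 21 = 27

27


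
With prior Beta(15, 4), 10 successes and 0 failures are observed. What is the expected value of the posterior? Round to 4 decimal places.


Posterior = Beta(25, 4)
E[theta] = alpha/(alpha+beta)
= 25/29 = 0.8621

0.8621


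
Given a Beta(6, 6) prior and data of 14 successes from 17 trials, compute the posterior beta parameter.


Number of failures = 17 - 14 = 3
Posterior beta = 6 + 3 = 9

9


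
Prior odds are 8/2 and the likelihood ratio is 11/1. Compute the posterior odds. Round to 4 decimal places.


Posterior odds = prior odds * likelihood ratio
= (8/2) * (11/1)
= 88 / 2
= 44.0

44.0


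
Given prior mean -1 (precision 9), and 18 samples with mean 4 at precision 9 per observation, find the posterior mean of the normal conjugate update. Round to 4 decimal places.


The posterior mean is a precision-weighted average of prior and data.
Post. prec. = 9 + 162 = 171
Post. mean = (-9 + 648)/171 = 639/171 = 3.7368

3.7368


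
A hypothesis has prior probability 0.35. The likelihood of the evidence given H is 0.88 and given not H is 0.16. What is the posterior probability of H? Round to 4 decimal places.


Using Bayes' theorem:
P(E) = 0.35 * 0.88 + 0.65 * 0.16
P(E) = 0.412
P(H|E) = (0.35 * 0.88) / 0.412 = 0.7476

0.7476


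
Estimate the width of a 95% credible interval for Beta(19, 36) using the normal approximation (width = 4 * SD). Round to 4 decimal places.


For Beta(a,b): Var = ab/((a+b)^2(a+b+1))
Var = 0.004, SD = 0.0635
Approximate 95% CI width = 4 * 0.0635 = 0.2542

0.2542


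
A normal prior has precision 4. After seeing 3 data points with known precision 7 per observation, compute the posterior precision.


In the conjugate normal model, precisions add:
tau_posterior = tau_prior + n * tau_data
= 4 + 3*7 = 25

25


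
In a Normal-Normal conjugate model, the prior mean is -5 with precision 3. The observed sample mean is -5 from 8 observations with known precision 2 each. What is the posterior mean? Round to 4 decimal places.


Posterior precision = tau0 + n*tau = 3 + 8*2 = 19
Posterior mean = (tau0*mu0 + n*tau*xbar) / posterior_precision
= (3*-5 + 8*2*-5) / 19
= -95 / 19 = -5.0

-5.0


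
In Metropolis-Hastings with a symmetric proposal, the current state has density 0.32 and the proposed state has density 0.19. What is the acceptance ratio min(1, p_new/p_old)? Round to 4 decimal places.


Ratio = p_new / p_old = 0.19 / 0.32 = 0.5938
Acceptance = min(1, 0.5938) = 0.5938

0.5938


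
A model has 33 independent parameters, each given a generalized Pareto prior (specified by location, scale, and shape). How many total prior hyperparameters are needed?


Each generalized Pareto prior needs 3 hyperparameters (location, scale, and shape).
Total = 3 * 33 = 99

99


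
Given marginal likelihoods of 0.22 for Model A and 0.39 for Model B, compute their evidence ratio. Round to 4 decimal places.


Ratio = ML(A) / ML(B) = 0.22/0.39
= 0.5641

0.5641


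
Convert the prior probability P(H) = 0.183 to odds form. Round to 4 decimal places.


P(not H) = 1 - 0.183 = 0.817
Odds = 0.183 / 0.817 = 0.224

0.224


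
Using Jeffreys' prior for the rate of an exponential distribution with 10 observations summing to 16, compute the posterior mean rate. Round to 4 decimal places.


Jeffreys' prior leads to posterior Gamma(10, 16).
Mean = 10/16 = 0.625

0.625


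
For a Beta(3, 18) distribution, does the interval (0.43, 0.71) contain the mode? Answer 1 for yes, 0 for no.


Mode of Beta(a,b) = (a-1)/(a+b-2)
= (3-1)/(3+18-2) = 0.1053
Check: 0.43 <= 0.1053 <= 0.71?
Result: 0

0


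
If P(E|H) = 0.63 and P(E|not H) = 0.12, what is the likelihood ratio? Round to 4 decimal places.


Likelihood ratio = P(E|H) / P(E|not H)
= 0.63 / 0.12
= 5.25

5.25


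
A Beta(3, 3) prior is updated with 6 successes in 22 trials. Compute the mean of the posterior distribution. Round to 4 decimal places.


After update: Beta(9, 19)
Mean = 9 / (9 + 19) = 9 / 28
= 0.3214

0.3214


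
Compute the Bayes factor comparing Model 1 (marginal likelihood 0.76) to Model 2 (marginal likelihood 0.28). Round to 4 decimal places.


BF12 = marginal likelihood of M1 / marginal likelihood of M2
= 0.76/0.28
= 2.7143

2.7143


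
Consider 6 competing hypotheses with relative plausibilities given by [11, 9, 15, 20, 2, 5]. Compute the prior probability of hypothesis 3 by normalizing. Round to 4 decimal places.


Sum of weights = 11 + 9 + 15 + 20 + 2 + 5 = 62
Normalized prior for H3 = 15 / 62
= 0.2419

0.2419


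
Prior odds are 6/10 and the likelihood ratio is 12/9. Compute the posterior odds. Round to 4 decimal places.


Posterior odds = prior odds * likelihood ratio
= (6/10) * (12/9)
= 72 / 90
= 0.8

0.8


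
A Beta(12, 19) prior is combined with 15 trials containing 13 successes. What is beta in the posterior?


In conjugate updating:
beta_posterior = beta_prior + (n - k)
= 19 + (15 - 13)
= 19 + 2 = 21

21


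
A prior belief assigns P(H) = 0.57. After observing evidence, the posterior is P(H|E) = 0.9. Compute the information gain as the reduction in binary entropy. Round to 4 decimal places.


H(prior) = -0.57*log2(0.57) - 0.43*log2(0.43)
= 0.9858
H(post) = -0.9*log2(0.9) - 0.1*log2(0.1)
= 0.469
IG = 0.9858 - 0.469 = 0.5168

0.5168


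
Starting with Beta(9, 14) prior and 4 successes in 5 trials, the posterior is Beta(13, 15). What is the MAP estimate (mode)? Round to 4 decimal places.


The mode of Beta(a, b) when a > 1 and b > 1 is (a-1)/(a+b-2)
= (13 - 1) / (13 + 15 - 2)
= 12 / 26
= 0.4615

0.4615


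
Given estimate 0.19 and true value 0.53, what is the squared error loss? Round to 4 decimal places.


Squared error = (estimate - true)^2
Difference = -0.34
Loss = -0.34^2 = 0.1156

0.1156


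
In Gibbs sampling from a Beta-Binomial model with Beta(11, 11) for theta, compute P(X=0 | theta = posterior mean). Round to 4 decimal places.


Posterior mean = alpha/(alpha+beta) = 11/22 = 0.5
P(X=0|theta=mean) = 1 - theta = 0.5

0.5


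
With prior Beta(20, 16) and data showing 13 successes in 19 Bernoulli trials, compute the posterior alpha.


Conjugate update: alpha_posterior = alpha_prior + k
= 20 + 13 = 33

33


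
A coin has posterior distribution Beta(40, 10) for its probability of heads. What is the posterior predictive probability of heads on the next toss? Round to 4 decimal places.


Posterior predictive = E[theta] = alpha/(alpha+beta)
= 40/50
= 0.8

0.8


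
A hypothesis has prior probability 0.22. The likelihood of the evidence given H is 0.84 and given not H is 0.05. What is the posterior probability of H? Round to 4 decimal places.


Using Bayes' theorem:
P(E) = 0.22 * 0.84 + 0.78 * 0.05
P(E) = 0.2238
P(H|E) = (0.22 * 0.84) / 0.2238 = 0.8257

0.8257


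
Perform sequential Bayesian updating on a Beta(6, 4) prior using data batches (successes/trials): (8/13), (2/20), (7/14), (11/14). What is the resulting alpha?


Accumulate successes: 28
Posterior alpha = prior alpha + sum of successes
= 6 + 28 = 34

34


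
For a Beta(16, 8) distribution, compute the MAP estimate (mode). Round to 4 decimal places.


MAP = mode = (a-1)/(a+b-2)
= (16-1)/(16+8-2)
= 15/22 = 0.6818

0.6818


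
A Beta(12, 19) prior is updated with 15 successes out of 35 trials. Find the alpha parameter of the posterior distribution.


In the Beta-Binomial conjugate update:
alpha_post = alpha_prior + successes
= 12 + 15
= 27

27


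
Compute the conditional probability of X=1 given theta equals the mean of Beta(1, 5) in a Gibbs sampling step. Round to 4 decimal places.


Mean of Beta(1, 5) = 0.1667
P(X=1 | theta=0.1667) = 0.1667

0.1667


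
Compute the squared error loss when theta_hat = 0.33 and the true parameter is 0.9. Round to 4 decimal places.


L = (theta_hat - theta_true)^2
= (0.33 - 0.9)^2
= -0.57^2 = 0.3249

0.3249


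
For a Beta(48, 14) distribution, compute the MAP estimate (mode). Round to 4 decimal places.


MAP = mode = (a-1)/(a+b-2)
= (48-1)/(48+14-2)
= 47/60 = 0.7833

0.7833


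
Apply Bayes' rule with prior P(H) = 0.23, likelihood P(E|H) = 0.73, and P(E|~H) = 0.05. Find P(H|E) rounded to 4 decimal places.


Step 1: Compute marginal P(E) = P(E|H)P(H) + P(E|~H)P(~H)
= 0.73*0.23 + 0.05*0.77 = 0.2064
Step 2: P(H|E) = P(E|H)P(H)/P(E) = 0.1679/0.2064
= 0.8135

0.8135


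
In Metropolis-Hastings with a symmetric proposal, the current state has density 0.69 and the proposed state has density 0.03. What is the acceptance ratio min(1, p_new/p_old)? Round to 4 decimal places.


Ratio = p_new / p_old = 0.03 / 0.69 = 0.0435
Acceptance = min(1, 0.0435) = 0.0435

0.0435


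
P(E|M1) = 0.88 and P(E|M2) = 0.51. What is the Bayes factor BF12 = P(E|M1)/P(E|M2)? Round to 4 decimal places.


Bayes factor BF12 = P(E|M1) / P(E|M2)
= 0.88 / 0.51
= 1.7255

1.7255


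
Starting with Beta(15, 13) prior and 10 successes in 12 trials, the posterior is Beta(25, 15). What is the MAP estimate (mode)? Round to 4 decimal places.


The mode of Beta(a, b) when a > 1 and b > 1 is (a-1)/(a+b-2)
= (25 - 1) / (25 + 15 - 2)
= 24 / 38
= 0.6316

0.6316


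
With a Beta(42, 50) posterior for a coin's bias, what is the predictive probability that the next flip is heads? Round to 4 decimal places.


The predictive probability equals the posterior mean.
P(next = heads) = alpha / (alpha + beta)
= 42 / 92 = 0.4565

0.4565


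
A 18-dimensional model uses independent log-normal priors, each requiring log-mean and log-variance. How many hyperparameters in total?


Per parameter: 2 (log-mean and log-variance).
Total = 18 * 2 = 36

36


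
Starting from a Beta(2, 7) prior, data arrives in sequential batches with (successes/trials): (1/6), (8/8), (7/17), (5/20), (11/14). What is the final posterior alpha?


In sequential Bayesian updating, we sum all successes.
Total successes = 32
Final alpha = 2 + 32 = 34

34


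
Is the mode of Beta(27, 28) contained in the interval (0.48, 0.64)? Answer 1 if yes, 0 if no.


Mode = (a-1)/(a+b-2) = 26/53 = 0.4906
Interval: (0.48, 0.64)
Contains mode? 1

1


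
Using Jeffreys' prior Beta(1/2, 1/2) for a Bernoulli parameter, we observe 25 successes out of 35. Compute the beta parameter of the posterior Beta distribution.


Conjugate update: Beta(0.5 + k, 0.5 + n - k).
k = 25, n - k = 10
Posterior beta = 0.5 + (n - k) = 0.5 + 10 = 10.5

10.5


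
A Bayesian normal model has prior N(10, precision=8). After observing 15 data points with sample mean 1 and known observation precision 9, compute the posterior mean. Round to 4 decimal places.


Posterior mean = (prior_precision * prior_mean + n * data_precision * data_mean) / (prior_precision + n * data_precision)
Numerator = 8*10 + 15*9*1 = 215
Denominator = 8 + 15*9 = 143
Posterior mean = 1.5035

1.5035


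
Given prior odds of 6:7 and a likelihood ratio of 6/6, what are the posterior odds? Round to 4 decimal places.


Posterior odds = prior odds * LR
Prior odds = 6/7 = 0.8571
LR = 6/6 = 1.0
Posterior odds = 0.8571 * 1.0 = 0.8571

0.8571


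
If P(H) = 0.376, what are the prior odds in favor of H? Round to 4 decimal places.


Prior odds = P(H) / (1 - P(H))
= 0.376 / 0.624
= 0.6026

0.6026


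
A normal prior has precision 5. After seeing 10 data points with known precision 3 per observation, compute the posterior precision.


In the conjugate normal model, precisions add:
tau_posterior = tau_prior + n * tau_data
= 5 + 10*3 = 35

35


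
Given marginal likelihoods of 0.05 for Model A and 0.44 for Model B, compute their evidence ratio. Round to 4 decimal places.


Ratio = ML(A) / ML(B) = 0.05/0.44
= 0.1136

0.1136


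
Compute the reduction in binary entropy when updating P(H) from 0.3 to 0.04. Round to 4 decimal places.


H_before = -p*log2(p) - (1-p)*log2(1-p) for p=0.3: 0.8813
H_after for p=0.04: 0.2423
Reduction = 0.8813 - 0.2423 = 0.639

0.639


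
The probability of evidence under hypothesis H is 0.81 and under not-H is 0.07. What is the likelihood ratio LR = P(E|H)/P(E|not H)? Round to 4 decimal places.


LR = 0.81 / 0.07
= 11.5714

11.5714


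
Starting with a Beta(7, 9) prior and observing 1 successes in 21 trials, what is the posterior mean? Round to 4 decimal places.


Posterior parameters: alpha = 7 + 1 = 8
beta = 9 + 20 = 29
Posterior mean = alpha / (alpha + beta) = 8 / 37
= 0.2162

0.2162


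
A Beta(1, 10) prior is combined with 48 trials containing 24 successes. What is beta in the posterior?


In conjugate updating:
beta_posterior = beta_prior + (n - k)
= 10 + (48 - 24)
= 10 + 24 = 34

34


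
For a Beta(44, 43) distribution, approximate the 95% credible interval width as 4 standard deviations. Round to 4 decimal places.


Variance of Beta(a,b) = ab / ((a+b)^2 * (a+b+1))
= 44*43 / ((87)^2 * 88)
= 0.0028
SD = sqrt(0.0028) = 0.0533
Width = 4 * SD = 0.2132

0.2132


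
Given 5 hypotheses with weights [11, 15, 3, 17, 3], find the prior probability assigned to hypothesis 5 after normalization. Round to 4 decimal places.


To normalize, divide each weight by the sum of all weights.
Sum = 49
Prior(H5) = 3/49 = 0.0612

0.0612


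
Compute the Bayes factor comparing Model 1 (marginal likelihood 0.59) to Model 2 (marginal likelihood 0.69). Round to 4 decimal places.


BF12 = marginal likelihood of M1 / marginal likelihood of M2
= 0.59/0.69
= 0.8551

0.8551


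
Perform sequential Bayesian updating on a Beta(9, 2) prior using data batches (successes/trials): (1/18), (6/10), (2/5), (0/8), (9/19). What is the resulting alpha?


Accumulate successes: 18
Posterior alpha = prior alpha + sum of successes
= 9 + 18 = 27

27


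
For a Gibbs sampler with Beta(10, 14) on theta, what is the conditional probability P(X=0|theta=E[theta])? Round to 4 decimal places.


E[theta] = 10/(10+14) = 0.4167
P(X=0|theta) = 1 - theta = 0.5833

0.5833


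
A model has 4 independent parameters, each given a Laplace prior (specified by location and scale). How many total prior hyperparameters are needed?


Each Laplace prior needs 2 hyperparameters (location and scale).
Total = 2 * 4 = 8

8


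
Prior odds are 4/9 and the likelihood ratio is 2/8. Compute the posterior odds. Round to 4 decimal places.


Posterior odds = prior odds * likelihood ratio
= (4/9) * (2/8)
= 8 / 72
= 0.1111

0.1111


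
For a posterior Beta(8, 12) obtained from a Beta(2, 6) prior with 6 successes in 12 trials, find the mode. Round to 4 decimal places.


Mode = (alpha - 1) / (alpha + beta - 2)
= 7 / 18
= 0.3889

0.3889


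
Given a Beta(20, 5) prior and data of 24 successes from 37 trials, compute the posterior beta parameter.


Number of failures = 37 - 24 = 13
Posterior beta = 5 + 13 = 18

18


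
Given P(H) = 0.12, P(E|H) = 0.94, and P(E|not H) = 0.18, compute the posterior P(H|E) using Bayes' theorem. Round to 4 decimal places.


By Bayes' theorem: P(H|E) = P(E|H)*P(H) / P(E)
P(E) = P(E|H)*P(H) + P(E|not H)*P(not H)
P(E) = 0.94*0.12 + 0.18*0.88 = 0.2712
P(H|E) = 0.94*0.12 / 0.2712 = 0.4159

0.4159


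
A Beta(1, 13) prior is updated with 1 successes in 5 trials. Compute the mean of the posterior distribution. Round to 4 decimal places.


After update: Beta(2, 17)
Mean = 2 / (2 + 17) = 2 / 19
= 0.1053

0.1053


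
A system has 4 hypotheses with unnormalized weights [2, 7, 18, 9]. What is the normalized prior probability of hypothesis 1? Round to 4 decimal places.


The normalized prior is the weight divided by the total.
Total weight = 36
P(H1) = 2 / 36 = 0.0556

0.0556


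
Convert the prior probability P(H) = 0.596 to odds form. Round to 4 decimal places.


P(not H) = 1 - 0.596 = 0.404
Odds = 0.596 / 0.404 = 1.4752

1.4752


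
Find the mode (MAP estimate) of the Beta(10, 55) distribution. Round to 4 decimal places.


For Beta(a,b) with a,b > 1:
Mode = (a-1)/(a+b-2) = (10-1)/(65-2)
= 9/63 = 0.1429

0.1429


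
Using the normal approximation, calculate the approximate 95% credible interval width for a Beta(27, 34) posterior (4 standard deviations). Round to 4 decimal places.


Var(Beta) = 27*34/(61^2 * 62) = 0.004
SD = 0.0631
Width ~ 4*SD = 0.2523

0.2523


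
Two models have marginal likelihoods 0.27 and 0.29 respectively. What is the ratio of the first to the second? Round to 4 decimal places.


Evidence ratio = 0.27 / 0.29
= 0.931

0.931


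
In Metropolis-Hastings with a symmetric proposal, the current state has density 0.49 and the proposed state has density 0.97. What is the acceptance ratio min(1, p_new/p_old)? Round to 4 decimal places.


Ratio = p_new / p_old = 0.97 / 0.49 = 1.9796
Acceptance = min(1, 1.9796) = 1.0

1.0


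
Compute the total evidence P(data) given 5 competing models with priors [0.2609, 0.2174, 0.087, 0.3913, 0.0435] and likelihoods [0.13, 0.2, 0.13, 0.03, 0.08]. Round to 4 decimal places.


Marginal likelihood = sum P(model_i) * P(data|model_i)
Model 1: 0.2609 * 0.13 = 0.0339
Model 2: 0.2174 * 0.2 = 0.0435
Model 3: 0.087 * 0.13 = 0.0113
Model 4: 0.3913 * 0.03 = 0.0117
Model 5: 0.0435 * 0.08 = 0.0035
Total = 0.1039

0.1039


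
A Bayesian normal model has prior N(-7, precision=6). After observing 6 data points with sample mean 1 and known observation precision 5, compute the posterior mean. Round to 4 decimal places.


Posterior mean = (prior_precision * prior_mean + n * data_precision * data_mean) / (prior_precision + n * data_precision)
Numerator = 6*-7 + 6*5*1 = -12
Denominator = 6 + 6*5 = 36
Posterior mean = -0.3333

-0.3333


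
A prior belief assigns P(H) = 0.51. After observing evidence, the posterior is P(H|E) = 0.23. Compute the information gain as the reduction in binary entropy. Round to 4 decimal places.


H(prior) = -0.51*log2(0.51) - 0.49*log2(0.49)
= 0.9997
H(post) = -0.23*log2(0.23) - 0.77*log2(0.77)
= 0.778
IG = 0.9997 - 0.778 = 0.2217

0.2217


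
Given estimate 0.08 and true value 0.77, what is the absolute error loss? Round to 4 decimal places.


Absolute error = |estimate - true|
= |-0.69| = 0.69

0.69


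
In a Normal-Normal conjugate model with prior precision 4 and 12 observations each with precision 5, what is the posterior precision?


Posterior precision = prior precision + n * observation precision
= 4 + 12 * 5
= 4 + 60 = 64

64


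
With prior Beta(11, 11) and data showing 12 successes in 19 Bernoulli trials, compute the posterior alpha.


Conjugate update: alpha_posterior = alpha_prior + k
= 11 + 12 = 23

23


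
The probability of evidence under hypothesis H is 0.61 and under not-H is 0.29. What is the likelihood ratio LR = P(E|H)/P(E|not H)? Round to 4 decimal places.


LR = 0.61 / 0.29
= 2.1034

2.1034


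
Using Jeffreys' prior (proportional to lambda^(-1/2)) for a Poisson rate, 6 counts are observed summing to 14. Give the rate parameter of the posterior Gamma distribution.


Conjugate update: Gamma(prior_shape + S, prior_rate + n).
Prior shape = 0.5, prior rate = 0.
Posterior rate = 0 + n = 6

6.0


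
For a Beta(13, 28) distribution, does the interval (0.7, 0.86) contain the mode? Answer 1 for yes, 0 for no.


Mode of Beta(a,b) = (a-1)/(a+b-2)
= (13-1)/(13+28-2) = 0.3077
Check: 0.7 <= 0.3077 <= 0.86?
Result: 0

0


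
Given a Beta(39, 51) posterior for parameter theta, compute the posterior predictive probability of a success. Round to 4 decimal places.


For a Beta-Bernoulli model, the predictive probability is the mean:
P(success) = 39/(39+51) = 39/90 = 0.4333

0.4333


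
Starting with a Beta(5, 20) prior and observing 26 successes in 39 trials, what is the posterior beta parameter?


Posterior beta = prior beta + failures
Failures = 39 - 26 = 13
beta_post = 20 + 13 = 33

33


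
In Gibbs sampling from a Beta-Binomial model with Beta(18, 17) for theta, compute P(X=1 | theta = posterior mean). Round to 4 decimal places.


Posterior mean = alpha/(alpha+beta) = 18/35 = 0.5143
P(X=1|theta=mean) = theta = 0.5143

0.5143


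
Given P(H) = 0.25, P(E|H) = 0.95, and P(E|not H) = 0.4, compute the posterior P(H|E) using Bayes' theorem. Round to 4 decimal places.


By Bayes' theorem: P(H|E) = P(E|H)*P(H) / P(E)
P(E) = P(E|H)*P(H) + P(E|not H)*P(not H)
P(E) = 0.95*0.25 + 0.4*0.75 = 0.5375
P(H|E) = 0.95*0.25 / 0.5375 = 0.4419

0.4419


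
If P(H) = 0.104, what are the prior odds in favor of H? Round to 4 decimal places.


Prior odds = P(H) / (1 - P(H))
= 0.104 / 0.896
= 0.1161

0.1161


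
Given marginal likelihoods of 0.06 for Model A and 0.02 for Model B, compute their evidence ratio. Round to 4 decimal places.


Ratio = ML(A) / ML(B) = 0.06/0.02
= 3.0

3.0


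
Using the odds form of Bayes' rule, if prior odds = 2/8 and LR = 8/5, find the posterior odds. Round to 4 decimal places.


Bayes' rule in odds form: posterior odds = prior odds * LR
= (2 * 8) / (8 * 5)
= 16/40 = 0.4

0.4


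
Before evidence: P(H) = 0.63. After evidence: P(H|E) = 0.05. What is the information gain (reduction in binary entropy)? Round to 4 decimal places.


Prior entropy = 0.9507
Posterior entropy = 0.2864
Information gain = 0.9507 - 0.2864 = 0.6643

0.6643


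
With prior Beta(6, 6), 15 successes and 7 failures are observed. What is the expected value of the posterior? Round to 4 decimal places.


Posterior = Beta(21, 13)
E[theta] = alpha/(alpha+beta)
= 21/34 = 0.6176

0.6176


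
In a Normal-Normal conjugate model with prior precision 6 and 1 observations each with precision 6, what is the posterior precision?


Posterior precision = prior precision + n * observation precision
= 6 + 1 * 6
= 6 + 6 = 12

12


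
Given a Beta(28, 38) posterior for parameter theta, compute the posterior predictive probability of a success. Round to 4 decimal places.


For a Beta-Bernoulli model, the predictive probability is the mean:
P(success) = 28/(28+38) = 28/66 = 0.4242

0.4242


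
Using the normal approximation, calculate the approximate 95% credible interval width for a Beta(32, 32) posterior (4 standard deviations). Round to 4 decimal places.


Var(Beta) = 32*32/(64^2 * 65) = 0.0038
SD = 0.062
Width ~ 4*SD = 0.2481

0.2481


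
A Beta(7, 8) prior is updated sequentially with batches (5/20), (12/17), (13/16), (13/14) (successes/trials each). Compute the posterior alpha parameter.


Sequential conjugate updating is equivalent to a single batch update.
Total successes across all batches = 43
alpha_posterior = alpha_prior + total_successes = 7 + 43
= 50

50


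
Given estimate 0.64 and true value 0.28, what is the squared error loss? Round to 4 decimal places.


Squared error = (estimate - true)^2
Difference = 0.36
Loss = 0.36^2 = 0.1296

0.1296


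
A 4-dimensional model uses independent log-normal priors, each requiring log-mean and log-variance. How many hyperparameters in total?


Per parameter: 2 (log-mean and log-variance).
Total = 4 * 2 = 8

8


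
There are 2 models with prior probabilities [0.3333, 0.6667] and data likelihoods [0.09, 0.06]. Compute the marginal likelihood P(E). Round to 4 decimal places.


P(E) = sum over models of P(M_i) * P(E|M_i)
= 0.3333*0.09 + 0.6667*0.06
= 0.07

0.07


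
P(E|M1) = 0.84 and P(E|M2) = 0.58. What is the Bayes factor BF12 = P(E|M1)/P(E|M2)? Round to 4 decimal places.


Bayes factor BF12 = P(E|M1) / P(E|M2)
= 0.84 / 0.58
= 1.4483

1.4483


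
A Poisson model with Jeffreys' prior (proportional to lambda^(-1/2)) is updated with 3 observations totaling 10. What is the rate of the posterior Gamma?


Posterior = Gamma(0.5 + S, n)
= Gamma(0.5 + 10, 3)
Posterior rate = 0 + n = 3

3.0


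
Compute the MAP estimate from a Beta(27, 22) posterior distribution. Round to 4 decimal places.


MAP = mode of Beta distribution
= (alpha - 1)/(alpha + beta - 2)
= (27-1)/(27+22-2)
= 26/47 = 0.5532

0.5532


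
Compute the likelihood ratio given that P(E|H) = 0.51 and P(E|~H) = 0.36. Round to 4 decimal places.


LR = P(E|H) / P(E|~H)
= 0.51 / 0.36 = 1.4167

1.4167


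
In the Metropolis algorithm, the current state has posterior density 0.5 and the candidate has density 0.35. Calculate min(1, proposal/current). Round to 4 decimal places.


Ratio = 0.35/0.5 = 0.7
Acceptance probability = min(1, 0.7)
= 0.7

0.7


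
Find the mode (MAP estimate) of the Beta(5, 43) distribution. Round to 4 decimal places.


For Beta(a,b) with a,b > 1:
Mode = (a-1)/(a+b-2) = (5-1)/(48-2)
= 4/46 = 0.087

0.087


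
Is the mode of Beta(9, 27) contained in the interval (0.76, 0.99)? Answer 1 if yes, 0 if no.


Mode = (a-1)/(a+b-2) = 8/34 = 0.2353
Interval: (0.76, 0.99)
Contains mode? 0

0


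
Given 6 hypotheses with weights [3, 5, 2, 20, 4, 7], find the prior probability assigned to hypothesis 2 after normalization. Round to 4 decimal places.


To normalize, divide each weight by the sum of all weights.
Sum = 41
Prior(H2) = 5/41 = 0.122

0.122


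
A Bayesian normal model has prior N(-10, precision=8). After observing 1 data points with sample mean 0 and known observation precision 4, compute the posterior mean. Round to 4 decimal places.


Posterior mean = (prior_precision * prior_mean + n * data_precision * data_mean) / (prior_precision + n * data_precision)
Numerator = 8*-10 + 1*4*0 = -80
Denominator = 8 + 1*4 = 12
Posterior mean = -6.6667

-6.6667


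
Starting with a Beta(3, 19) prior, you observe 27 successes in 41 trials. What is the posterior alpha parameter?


For a Beta-Binomial conjugate model:
Posterior alpha = prior alpha + number of successes
= 3 + 27 = 30

30


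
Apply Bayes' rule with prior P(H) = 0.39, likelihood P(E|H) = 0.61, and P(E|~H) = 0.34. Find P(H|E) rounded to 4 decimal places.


Step 1: Compute marginal P(E) = P(E|H)P(H) + P(E|~H)P(~H)
= 0.61*0.39 + 0.34*0.61 = 0.4453
Step 2: P(H|E) = P(E|H)P(H)/P(E) = 0.2379/0.4453
= 0.5342

0.5342


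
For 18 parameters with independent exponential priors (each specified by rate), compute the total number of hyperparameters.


A exponential prior has 1 hyperparameter per parameter.
Total = 18 * 1 = 18

18


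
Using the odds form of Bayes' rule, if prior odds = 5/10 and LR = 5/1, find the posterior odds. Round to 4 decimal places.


Bayes' rule in odds form: posterior odds = prior odds * LR
= (5 * 5) / (10 * 1)
= 25/10 = 2.5

2.5


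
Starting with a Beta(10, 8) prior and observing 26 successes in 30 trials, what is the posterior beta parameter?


Posterior beta = prior beta + failures
Failures = 30 - 26 = 4
beta_post = 8 + 4 = 12

12


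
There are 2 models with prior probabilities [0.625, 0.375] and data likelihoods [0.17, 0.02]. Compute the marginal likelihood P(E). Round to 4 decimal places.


P(E) = sum over models of P(M_i) * P(E|M_i)
= 0.625*0.17 + 0.375*0.02
= 0.1138

0.1138


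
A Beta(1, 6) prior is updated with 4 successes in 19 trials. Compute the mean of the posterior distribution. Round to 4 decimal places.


After update: Beta(5, 21)
Mean = 5 / (5 + 21) = 5 / 26
= 0.1923

0.1923


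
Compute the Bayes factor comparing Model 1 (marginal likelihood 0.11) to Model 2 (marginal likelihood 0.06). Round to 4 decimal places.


BF12 = marginal likelihood of M1 / marginal likelihood of M2
= 0.11/0.06
= 1.8333

1.8333


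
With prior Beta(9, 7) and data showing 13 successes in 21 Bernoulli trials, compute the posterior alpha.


Conjugate update: alpha_posterior = alpha_prior + k
= 9 + 13 = 22

22


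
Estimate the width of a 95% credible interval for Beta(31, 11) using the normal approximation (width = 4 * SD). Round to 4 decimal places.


For Beta(a,b): Var = ab/((a+b)^2(a+b+1))
Var = 0.0045, SD = 0.067
Approximate 95% CI width = 4 * 0.067 = 0.2682

0.2682


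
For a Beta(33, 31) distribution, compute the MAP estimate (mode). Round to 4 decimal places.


MAP = mode = (a-1)/(a+b-2)
= (33-1)/(33+31-2)
= 32/62 = 0.5161

0.5161


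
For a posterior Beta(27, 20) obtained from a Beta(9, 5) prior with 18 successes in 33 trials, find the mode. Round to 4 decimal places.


Mode = (alpha - 1) / (alpha + beta - 2)
= 26 / 45
= 0.5778

0.5778


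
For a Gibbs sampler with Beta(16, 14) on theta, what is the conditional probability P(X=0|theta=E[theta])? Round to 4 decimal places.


E[theta] = 16/(16+14) = 0.5333
P(X=0|theta) = 1 - theta = 0.4667

0.4667


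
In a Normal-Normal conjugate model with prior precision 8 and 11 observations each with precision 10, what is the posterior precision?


Posterior precision = prior precision + n * observation precision
= 8 + 11 * 10
= 8 + 110 = 118

118


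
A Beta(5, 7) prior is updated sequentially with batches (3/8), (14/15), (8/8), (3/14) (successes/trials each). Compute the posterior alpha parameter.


Sequential conjugate updating is equivalent to a single batch update.
Total successes across all batches = 28
alpha_posterior = alpha_prior + total_successes = 5 + 28
= 33

33


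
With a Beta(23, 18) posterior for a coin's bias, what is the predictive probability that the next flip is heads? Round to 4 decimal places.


The predictive probability equals the posterior mean.
P(next = heads) = alpha / (alpha + beta)
= 23 / 41 = 0.561

0.561


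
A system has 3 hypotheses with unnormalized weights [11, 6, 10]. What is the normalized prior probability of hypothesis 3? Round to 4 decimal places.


The normalized prior is the weight divided by the total.
Total weight = 27
P(H3) = 10 / 27 = 0.3704

0.3704


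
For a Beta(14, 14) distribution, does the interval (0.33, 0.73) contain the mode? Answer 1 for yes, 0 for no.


Mode of Beta(a,b) = (a-1)/(a+b-2)
= (14-1)/(14+14-2) = 0.5
Check: 0.33 <= 0.5 <= 0.73?
Result: 1

1


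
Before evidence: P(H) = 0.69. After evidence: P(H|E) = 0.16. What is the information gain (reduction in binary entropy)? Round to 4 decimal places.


Prior entropy = 0.8932
Posterior entropy = 0.6343
Information gain = 0.8932 - 0.6343 = 0.2589

0.2589


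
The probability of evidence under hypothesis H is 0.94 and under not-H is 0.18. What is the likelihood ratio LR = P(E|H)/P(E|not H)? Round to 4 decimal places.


LR = 0.94 / 0.18
= 5.2222

5.2222


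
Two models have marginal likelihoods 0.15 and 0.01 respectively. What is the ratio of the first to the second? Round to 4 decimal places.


Evidence ratio = 0.15 / 0.01
= 15.0

15.0


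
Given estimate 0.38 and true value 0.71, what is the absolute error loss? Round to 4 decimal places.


Absolute error = |estimate - true|
= |-0.33| = 0.33

0.33


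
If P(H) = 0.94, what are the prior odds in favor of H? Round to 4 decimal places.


Prior odds = P(H) / (1 - P(H))
= 0.94 / 0.06
= 15.6667

15.6667


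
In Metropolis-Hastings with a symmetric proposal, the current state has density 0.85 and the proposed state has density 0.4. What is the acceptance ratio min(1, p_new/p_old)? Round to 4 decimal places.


Ratio = p_new / p_old = 0.4 / 0.85 = 0.4706
Acceptance = min(1, 0.4706) = 0.4706

0.4706


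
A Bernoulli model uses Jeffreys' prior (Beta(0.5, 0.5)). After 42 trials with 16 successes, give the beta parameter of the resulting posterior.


Posterior = Beta(prior_alpha + successes, prior_beta + failures)
= Beta(0.5 + 16, 0.5 + 26)
Posterior beta = 0.5 + (n - k) = 0.5 + 26 = 26.5

26.5


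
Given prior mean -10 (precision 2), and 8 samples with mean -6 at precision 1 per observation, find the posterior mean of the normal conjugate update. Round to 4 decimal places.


The posterior mean is a precision-weighted average of prior and data.
Post. prec. = 2 + 8 = 10
Post. mean = (-20 + -48)/10 = -68/10 = -6.8

-6.8


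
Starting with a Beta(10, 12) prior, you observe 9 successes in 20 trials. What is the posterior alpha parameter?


For a Beta-Binomial conjugate model:
Posterior alpha = prior alpha + number of successes
= 10 + 9 = 19

19


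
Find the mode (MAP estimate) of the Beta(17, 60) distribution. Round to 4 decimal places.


For Beta(a,b) with a,b > 1:
Mode = (a-1)/(a+b-2) = (17-1)/(77-2)
= 16/75 = 0.2133

0.2133


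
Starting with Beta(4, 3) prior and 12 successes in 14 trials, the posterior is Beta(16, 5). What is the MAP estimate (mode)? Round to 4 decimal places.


The mode of Beta(a, b) when a > 1 and b > 1 is (a-1)/(a+b-2)
= (16 - 1) / (16 + 5 - 2)
= 15 / 19
= 0.7895

0.7895


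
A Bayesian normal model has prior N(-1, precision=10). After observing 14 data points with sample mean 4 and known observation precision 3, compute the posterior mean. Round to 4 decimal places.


Posterior mean = (prior_precision * prior_mean + n * data_precision * data_mean) / (prior_precision + n * data_precision)
Numerator = 10*-1 + 14*3*4 = 158
Denominator = 10 + 14*3 = 52
Posterior mean = 3.0385

3.0385


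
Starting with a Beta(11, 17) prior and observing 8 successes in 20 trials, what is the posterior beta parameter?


Posterior beta = prior beta + failures
Failures = 20 - 8 = 12
beta_post = 17 + 12 = 29

29


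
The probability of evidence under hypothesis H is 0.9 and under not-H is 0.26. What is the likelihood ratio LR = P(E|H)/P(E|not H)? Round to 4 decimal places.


LR = 0.9 / 0.26
= 3.4615

3.4615


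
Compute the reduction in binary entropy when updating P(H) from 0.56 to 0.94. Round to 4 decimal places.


H_before = -p*log2(p) - (1-p)*log2(1-p) for p=0.56: 0.9896
H_after for p=0.94: 0.3274
Reduction = 0.9896 - 0.3274 = 0.6621

0.6621


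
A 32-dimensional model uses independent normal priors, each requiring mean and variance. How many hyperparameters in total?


Per parameter: 2 (mean and variance).
Total = 32 * 2 = 64

64


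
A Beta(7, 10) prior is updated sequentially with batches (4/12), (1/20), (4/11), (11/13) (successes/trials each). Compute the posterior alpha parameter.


Sequential conjugate updating is equivalent to a single batch update.
Total successes across all batches = 20
alpha_posterior = alpha_prior + total_successes = 7 + 20
= 27

27


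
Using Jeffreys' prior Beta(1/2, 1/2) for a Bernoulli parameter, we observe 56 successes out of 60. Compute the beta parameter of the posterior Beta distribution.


Conjugate update: Beta(0.5 + k, 0.5 + n - k).
k = 56, n - k = 4
Posterior beta = 0.5 + (n - k) = 0.5 + 4 = 4.5

4.5


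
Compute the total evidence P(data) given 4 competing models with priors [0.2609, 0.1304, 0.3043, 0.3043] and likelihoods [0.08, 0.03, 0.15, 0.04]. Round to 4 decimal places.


Marginal likelihood = sum P(model_i) * P(data|model_i)
Model 1: 0.2609 * 0.08 = 0.0209
Model 2: 0.1304 * 0.03 = 0.0039
Model 3: 0.3043 * 0.15 = 0.0456
Model 4: 0.3043 * 0.04 = 0.0122
Total = 0.0826

0.0826


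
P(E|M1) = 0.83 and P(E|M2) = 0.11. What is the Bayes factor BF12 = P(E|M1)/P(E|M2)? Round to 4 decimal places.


Bayes factor BF12 = P(E|M1) / P(E|M2)
= 0.83 / 0.11
= 7.5455

7.5455


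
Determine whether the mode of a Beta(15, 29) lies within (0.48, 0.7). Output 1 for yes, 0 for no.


First find the mode: (a-1)/(a+b-2) = 0.3333
Is 0.3333 in (0.48, 0.7)? 0

0


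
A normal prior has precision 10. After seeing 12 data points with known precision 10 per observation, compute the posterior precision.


In the conjugate normal model, precisions add:
tau_posterior = tau_prior + n * tau_data
= 10 + 12*10 = 130

130


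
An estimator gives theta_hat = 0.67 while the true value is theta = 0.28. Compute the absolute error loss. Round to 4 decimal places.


The absolute error loss is |theta_hat - theta|
= |0.67 - 0.28|
= 0.39

0.39


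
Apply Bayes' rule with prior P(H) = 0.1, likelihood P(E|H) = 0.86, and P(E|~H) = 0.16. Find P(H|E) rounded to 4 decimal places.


Step 1: Compute marginal P(E) = P(E|H)P(H) + P(E|~H)P(~H)
= 0.86*0.1 + 0.16*0.9 = 0.23
Step 2: P(H|E) = P(E|H)P(H)/P(E) = 0.086/0.23
= 0.3739

0.3739


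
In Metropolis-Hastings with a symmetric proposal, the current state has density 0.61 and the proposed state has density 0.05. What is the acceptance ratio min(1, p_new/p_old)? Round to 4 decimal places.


Ratio = p_new / p_old = 0.05 / 0.61 = 0.082
Acceptance = min(1, 0.082) = 0.082

0.082


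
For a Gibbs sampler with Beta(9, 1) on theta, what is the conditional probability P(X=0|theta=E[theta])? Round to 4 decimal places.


E[theta] = 9/(9+1) = 0.9
P(X=0|theta) = 1 - theta = 0.1

0.1


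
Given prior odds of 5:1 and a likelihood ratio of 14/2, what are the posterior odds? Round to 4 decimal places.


Posterior odds = prior odds * LR
Prior odds = 5/1 = 5.0
LR = 14/2 = 7.0
Posterior odds = 5.0 * 7.0 = 35.0

35.0


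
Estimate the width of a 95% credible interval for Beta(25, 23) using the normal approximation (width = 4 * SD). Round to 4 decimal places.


For Beta(a,b): Var = ab/((a+b)^2(a+b+1))
Var = 0.0051, SD = 0.0714
Approximate 95% CI width = 4 * 0.0714 = 0.2855

0.2855


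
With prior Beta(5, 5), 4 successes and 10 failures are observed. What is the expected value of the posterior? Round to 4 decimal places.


Posterior = Beta(9, 15)
E[theta] = alpha/(alpha+beta)
= 9/24 = 0.375

0.375


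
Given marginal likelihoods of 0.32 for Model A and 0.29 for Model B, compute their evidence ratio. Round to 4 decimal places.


Ratio = ML(A) / ML(B) = 0.32/0.29
= 1.1034

1.1034


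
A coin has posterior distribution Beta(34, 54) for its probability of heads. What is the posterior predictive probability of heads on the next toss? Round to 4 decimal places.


Posterior predictive = E[theta] = alpha/(alpha+beta)
= 34/88
= 0.3864

0.3864


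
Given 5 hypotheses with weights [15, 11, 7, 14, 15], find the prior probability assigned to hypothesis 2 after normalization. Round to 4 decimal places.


To normalize, divide each weight by the sum of all weights.
Sum = 62
Prior(H2) = 11/62 = 0.1774

0.1774


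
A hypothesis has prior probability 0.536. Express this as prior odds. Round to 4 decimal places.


Odds = P(H) / P(not H) = 0.536 / 0.464
= 1.1552

1.1552


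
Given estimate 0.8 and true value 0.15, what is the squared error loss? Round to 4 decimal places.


Squared error = (estimate - true)^2
Difference = 0.65
Loss = 0.65^2 = 0.4225

0.4225


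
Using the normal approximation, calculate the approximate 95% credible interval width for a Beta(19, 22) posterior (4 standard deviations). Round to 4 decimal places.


Var(Beta) = 19*22/(41^2 * 42) = 0.0059
SD = 0.0769
Width ~ 4*SD = 0.3078

0.3078


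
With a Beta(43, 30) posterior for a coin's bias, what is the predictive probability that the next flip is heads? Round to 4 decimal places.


The predictive probability equals the posterior mean.
P(next = heads) = alpha / (alpha + beta)
= 43 / 73 = 0.589

0.589


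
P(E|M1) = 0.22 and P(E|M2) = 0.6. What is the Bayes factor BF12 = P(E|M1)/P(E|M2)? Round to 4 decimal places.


Bayes factor BF12 = P(E|M1) / P(E|M2)
= 0.22 / 0.6
= 0.3667

0.3667
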